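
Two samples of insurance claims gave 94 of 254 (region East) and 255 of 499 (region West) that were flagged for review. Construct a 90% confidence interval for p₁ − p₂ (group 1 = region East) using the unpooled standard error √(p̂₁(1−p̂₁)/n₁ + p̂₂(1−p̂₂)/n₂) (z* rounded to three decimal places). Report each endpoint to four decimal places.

p̂₁ = 94/254 = 0.37008, p̂₂ = 255/499 = 0.51102; p̂₁ − p̂₂ = -0.14094.
Unpooled SE = √(p̂₁(1−p̂₁)/n₁ + p̂₂(1−p̂₂)/n₂) = √(0.000917797 + 0.000500759) = 0.037664.
The 90% critical value is z* = 1.645. Margin = 1.645·0.037664 = 0.06196.
Interval: -0.14094 ± 0.06196 → (-0.2029, -0.0790).

(-0.2029, -0.0790)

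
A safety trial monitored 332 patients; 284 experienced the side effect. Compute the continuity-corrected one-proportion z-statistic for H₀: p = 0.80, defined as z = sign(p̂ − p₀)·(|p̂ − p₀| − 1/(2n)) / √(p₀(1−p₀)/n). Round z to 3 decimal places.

z = 2.456

The sample proportion is 284/332 = 0.85542. p̂ − p₀ = 0.055422.
1/(2n) = 0.001506.
Corrected numerator: |0.055422| − 0.001506 = 0.053916.
SE₀ = √(0.80·0.20/332) = 0.021953.
z = (+)0.053916/0.021953 = 2.456.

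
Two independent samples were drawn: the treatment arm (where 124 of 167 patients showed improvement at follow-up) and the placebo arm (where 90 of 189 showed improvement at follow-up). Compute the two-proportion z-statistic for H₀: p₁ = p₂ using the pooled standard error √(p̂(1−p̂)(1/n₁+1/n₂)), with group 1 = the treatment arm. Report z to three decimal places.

p̂₁ = 124/167 = 0.74251, p̂₂ = 90/189 = 0.47619.
Pooled p̂ = (124+90)/(167+189) = 214/356 = 0.60112.
Pooled SE = √[0.2397740·0.01127903] ≈ 0.052004.
z = (p̂₁ − p̂₂)/SE = (0.74251 − 0.47619)/0.052004 = 0.26632/0.052004 = 5.121.

z = 5.121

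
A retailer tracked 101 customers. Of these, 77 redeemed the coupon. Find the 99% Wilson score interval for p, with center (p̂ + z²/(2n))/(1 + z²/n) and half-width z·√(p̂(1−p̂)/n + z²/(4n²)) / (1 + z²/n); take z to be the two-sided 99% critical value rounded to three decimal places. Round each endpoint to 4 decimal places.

Here p̂ = 77/101 = 0.76238 and z = 2.576 (z² = 6.635776).
Denominator 1 + z²/n = 1 + 6.635776/101 = 1.065701.
Center = (0.76238 + 0.032850)/1.065701 = 0.74620.
Radicand: p̂(1−p̂)/n + z²/(4n²) = 0.001793651 + 0.000162626 = 0.001956277.
Half-width = 2.576·√0.001956277/1.065701 = 0.10691.
CI: 0.74620 ± 0.10691 = (0.6393, 0.8531).

(0.6393, 0.8531)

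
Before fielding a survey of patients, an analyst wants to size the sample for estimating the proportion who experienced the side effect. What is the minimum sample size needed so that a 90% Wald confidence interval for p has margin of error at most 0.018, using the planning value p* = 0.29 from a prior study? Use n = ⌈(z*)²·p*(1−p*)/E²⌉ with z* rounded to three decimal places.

n = 1720

The 90% critical value is z* = 1.645.
p*(1−p*) = 0.29·0.71 = 0.2059.
Required n before rounding: 2.706025 × 0.2059 / 0.018² = 1719.662.
Rounding up, n = 1720.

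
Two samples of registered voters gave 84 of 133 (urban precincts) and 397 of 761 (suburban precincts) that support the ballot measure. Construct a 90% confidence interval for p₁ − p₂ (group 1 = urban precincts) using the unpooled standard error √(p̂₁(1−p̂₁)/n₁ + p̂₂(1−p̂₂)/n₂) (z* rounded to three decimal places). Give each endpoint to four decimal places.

(0.0349, 0.1849)

p̂₁ = 84/133 = 0.63158, p̂₂ = 397/761 = 0.52168; p̂₁ − p̂₂ = 0.10990.
Unpooled SE = √(p̂₁(1−p̂₁)/n₁ + p̂₂(1−p̂₂)/n₂) = √(0.001749526 + 0.000327897) = 0.045579.
z* = 1.645 at the 90% level. Margin = 1.645·0.045579 = 0.07498.
So the interval runs from 0.0349 to 0.1849.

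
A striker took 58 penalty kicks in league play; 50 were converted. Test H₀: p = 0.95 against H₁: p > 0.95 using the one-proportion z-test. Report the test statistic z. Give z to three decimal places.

z = -3.073

p̂ = 50/58 = 0.86207.
Under H₀, SE = √(p₀(1−p₀)/n) = √(0.95·0.05/58) = √0.000818966 = 0.028618.
z = (0.86207 − 0.95)/0.028618 = -0.08793/0.028618 = -3.073.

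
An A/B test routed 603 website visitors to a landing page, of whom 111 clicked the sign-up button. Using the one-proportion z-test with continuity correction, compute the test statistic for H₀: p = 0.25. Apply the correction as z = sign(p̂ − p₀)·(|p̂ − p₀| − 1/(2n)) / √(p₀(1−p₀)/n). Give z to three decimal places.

z = -3.691

With x = 111 successes in n = 603, p̂ = 0.18408. p̂ − p₀ = -0.065920.
1/(2n) = 0.000829.
Corrected numerator: |-0.065920| − 0.000829 = 0.065091.
Under H₀, SE = √(p₀(1−p₀)/n) = √(0.25·0.75/603) = √0.000310945 = 0.017634.
z = −0.065091/0.017634 = -3.691.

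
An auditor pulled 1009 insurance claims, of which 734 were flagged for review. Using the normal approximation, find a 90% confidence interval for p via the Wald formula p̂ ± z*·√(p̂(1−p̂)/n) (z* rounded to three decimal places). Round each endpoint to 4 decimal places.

p̂ = 734/1009 = 0.72745.
SE = √(p̂(1−p̂)/n) = √(0.198265/1009) = 0.014018.
z* = 1.645 at the 90% level.
Margin = 1.645·0.014018 = 0.02306.
Interval: 0.72745 ± 0.02306 → (0.7044, 0.7505).

(0.7044, 0.7505)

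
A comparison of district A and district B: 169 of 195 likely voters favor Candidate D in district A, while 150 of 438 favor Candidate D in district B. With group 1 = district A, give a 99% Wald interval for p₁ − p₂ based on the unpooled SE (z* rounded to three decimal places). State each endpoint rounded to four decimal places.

(0.4385, 0.6099)

p̂₁ = 169/195 = 0.86667, p̂₂ = 150/438 = 0.34247; p̂₁ − p̂₂ = 0.52420.
SE = √(0.000592593 + 0.000514116) = √0.001106709 = 0.033267.
The 99% critical value is z* = 2.576. Margin = 2.576·0.033267 = 0.08570.
Interval: 0.52420 ± 0.08570 → (0.4385, 0.6099).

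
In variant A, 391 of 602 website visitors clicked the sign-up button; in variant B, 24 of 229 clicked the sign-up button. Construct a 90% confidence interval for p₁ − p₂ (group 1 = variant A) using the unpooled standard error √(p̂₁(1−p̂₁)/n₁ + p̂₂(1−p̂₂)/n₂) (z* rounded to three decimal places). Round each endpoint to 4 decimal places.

(0.4985, 0.5909)

p̂₁ = 0.64950, p̂₂ = 0.10480, so the observed difference is 0.54470.
Unpooled SE = √(p̂₁(1−p̂₁)/n₁ + p̂₂(1−p̂₂)/n₂) = √(0.000378155 + 0.000409693) = 0.028069.
z* = 1.645 at the 90% level. Margin = 1.645·0.028069 = 0.04617.
So the interval runs from 0.4985 to 0.5909.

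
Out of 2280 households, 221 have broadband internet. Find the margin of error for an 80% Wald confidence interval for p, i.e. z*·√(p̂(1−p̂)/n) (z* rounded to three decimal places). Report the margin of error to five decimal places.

ME = 0.00794

With x = 221 successes in n = 2280, p̂ = 0.09693.
SE = √(p̂(1−p̂)/n) = √(0.087534/2280) = 0.006196.
z* = 1.282 at the 80% level.
Margin of error = z*·SE = 1.282 × 0.006196 = 0.00794.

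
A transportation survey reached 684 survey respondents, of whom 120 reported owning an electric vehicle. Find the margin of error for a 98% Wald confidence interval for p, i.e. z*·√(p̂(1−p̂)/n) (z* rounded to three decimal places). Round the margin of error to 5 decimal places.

With x = 120 successes in n = 684, p̂ = 0.17544.
Standard error of p̂: √(0.144660/684) = √0.000211491 = 0.014543.
The 98% critical value is z* = 2.326.
ME = 2.326·0.014543 = 0.03383.

ME = 0.03383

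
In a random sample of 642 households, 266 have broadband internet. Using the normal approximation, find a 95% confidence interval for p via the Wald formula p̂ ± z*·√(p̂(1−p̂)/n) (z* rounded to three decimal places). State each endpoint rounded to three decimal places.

(0.376, 0.452)

p̂ = 266/642 = 0.41433.
SE = √(p̂(1−p̂)/n) = √(0.242661/642) = 0.019442.
For 95% confidence, z* = 1.960.
Margin = 1.960·0.019442 = 0.03811.
CI: 0.41433 ± 0.03811 = (0.376, 0.452).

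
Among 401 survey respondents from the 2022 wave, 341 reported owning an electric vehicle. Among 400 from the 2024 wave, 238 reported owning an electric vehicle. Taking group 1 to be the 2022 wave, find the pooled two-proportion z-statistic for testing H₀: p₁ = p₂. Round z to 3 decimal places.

z = 8.074

Sample proportions: p̂₁ = 341/401 = 0.85037 and p̂₂ = 238/400 = 0.59500.
Pooled p̂ = (341+238)/(401+400) = 579/801 = 0.72285.
SE = √[p̂(1−p̂)(1/n₁+1/n₂)] = √[0.72285·0.27715·(1/401+1/400)] ≈ 0.031630.
z = 0.25537/0.031630 = 8.074.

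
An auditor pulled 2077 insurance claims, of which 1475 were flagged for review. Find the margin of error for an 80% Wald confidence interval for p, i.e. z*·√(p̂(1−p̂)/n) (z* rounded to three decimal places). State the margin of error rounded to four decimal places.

With x = 1475 successes in n = 2077, p̂ = 0.71016.
Standard error of p̂: √(0.205833/2077) = √0.000099101 = 0.009955.
For 80% confidence, z* = 1.282.
Margin of error = z*·SE = 1.282 × 0.009955 = 0.0128.

ME = 0.0128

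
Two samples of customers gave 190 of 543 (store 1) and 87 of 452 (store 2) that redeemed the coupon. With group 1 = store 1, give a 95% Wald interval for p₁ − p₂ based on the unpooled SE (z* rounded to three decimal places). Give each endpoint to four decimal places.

p̂₁ = 0.34991, p̂₂ = 0.19248, so the observed difference is 0.15743.
SE = √(0.000418918 + 0.000343872) = √0.000762790 = 0.027619.
z* = 1.960 at the 95% level. Margin of error = 0.05413.
CI: 0.15743 ± 0.05413 = (0.1033, 0.2116).

(0.1033, 0.2116)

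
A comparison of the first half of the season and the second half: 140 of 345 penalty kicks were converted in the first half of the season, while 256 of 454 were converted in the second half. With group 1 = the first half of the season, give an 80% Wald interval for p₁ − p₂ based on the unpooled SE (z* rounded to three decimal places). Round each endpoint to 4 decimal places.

p̂₁ = 140/345 = 0.40580, p̂₂ = 256/454 = 0.56388; p̂₁ − p̂₂ = -0.15808.
SE = √(0.000698915 + 0.000541674) = √0.001240589 = 0.035222.
z* = 1.282 at the 80% level. Margin = 1.282·0.035222 = 0.04515.
So the interval runs from -0.2032 to -0.1129.

(-0.2032, -0.1129)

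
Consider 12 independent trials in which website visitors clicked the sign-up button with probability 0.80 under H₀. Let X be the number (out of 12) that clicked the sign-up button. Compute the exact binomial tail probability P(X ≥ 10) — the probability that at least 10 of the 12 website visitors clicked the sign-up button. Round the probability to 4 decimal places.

X is binomial with n = 12 and p = 0.80.
P(X ≥ 10) = C(12,10)·0.80^10·0.20^2 + C(12,11)·0.80^11·0.20^1 + C(12,12)·0.80^12·0.20^0.
= 0.283468 + 0.206158 + 0.068719 = 0.5583.

P = 0.5583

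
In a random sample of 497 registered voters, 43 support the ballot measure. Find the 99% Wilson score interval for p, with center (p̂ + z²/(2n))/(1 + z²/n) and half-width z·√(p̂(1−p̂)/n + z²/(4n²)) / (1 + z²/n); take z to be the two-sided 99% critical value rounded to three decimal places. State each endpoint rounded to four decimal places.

(0.0592, 0.1247)

Here p̂ = 43/497 = 0.08652 and z = 2.576 (z² = 6.635776).
1 + z²/n = 1.013352.
Center = (0.08652 + 0.006676)/1.013352 = 0.09197.
Radicand: p̂(1−p̂)/n + z²/(4n²) = 0.000159021 + 0.000006716 = 0.000165737.
Half-width = z·√(radicand)/denom = 2.576·0.012874/1.013352 = 0.03273.
CI: 0.09197 ± 0.03273 = (0.0592, 0.1247).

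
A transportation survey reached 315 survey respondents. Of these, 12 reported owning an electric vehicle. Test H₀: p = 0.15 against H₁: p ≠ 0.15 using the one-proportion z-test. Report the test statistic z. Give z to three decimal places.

p̂ = 12/315 = 0.03810.
SE₀ = √(0.15·0.85/315) = 0.020119.
z = (p̂ − p₀)/SE = (0.03810 − 0.15)/0.020119 = -5.562.

z = -5.562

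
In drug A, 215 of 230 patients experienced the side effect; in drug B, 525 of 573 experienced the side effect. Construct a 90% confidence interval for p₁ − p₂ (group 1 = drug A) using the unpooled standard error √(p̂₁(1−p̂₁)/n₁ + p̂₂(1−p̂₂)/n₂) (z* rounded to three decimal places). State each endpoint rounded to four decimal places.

(-0.0143, 0.0514)

p̂₁ = 0.93478, p̂₂ = 0.91623, so the observed difference is 0.01855.
Unpooled SE = √(p̂₁(1−p̂₁)/n₁ + p̂₂(1−p̂₂)/n₂) = √(0.000265061 + 0.000133948) = 0.019975.
z* = 1.645 at the 90% level. Margin of error = 0.03286.
Interval: 0.01855 ± 0.03286 → (-0.0143, 0.0514).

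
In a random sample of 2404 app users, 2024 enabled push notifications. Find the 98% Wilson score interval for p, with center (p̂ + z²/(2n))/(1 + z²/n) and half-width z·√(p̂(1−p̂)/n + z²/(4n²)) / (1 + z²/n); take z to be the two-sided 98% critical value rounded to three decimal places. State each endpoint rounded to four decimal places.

p̂ = 2024/2404 = 0.84193; z = 2.326, so z² = 5.410276.
Denominator 1 + z²/n = 1 + 5.410276/2404 = 1.002251.
Center = (0.84193 + 0.001125)/1.002251 = 0.84116.
Radicand: p̂(1−p̂)/n + z²/(4n²) = 0.000055359 + 0.000000234 = 0.000055593.
Half-width = z·√(radicand)/denom = 2.326·0.007456/1.002251 = 0.01730.
So the interval runs from 0.8239 to 0.8585.

(0.8239, 0.8585)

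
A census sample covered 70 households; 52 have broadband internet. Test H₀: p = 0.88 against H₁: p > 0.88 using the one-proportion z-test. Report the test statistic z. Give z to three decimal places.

z = -3.531

p̂ = 52/70 = 0.74286.
Under H₀, SE = √(p₀(1−p₀)/n) = √(0.88·0.12/70) = √0.001508571 = 0.038840.
Test statistic: z = -0.13714/0.038840 = -3.531.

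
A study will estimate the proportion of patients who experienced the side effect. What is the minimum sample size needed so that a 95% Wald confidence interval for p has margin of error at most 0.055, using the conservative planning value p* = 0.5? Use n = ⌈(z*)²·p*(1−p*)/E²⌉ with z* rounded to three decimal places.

For 95% confidence, z* = 1.960.
p*(1−p*) = 0.50·0.50 = 0.2500.
(z*)²·p*(1−p*)/E² = 3.841600·0.2500/0.003025 = 317.488.
⌈317.488⌉ = 318.

n = 318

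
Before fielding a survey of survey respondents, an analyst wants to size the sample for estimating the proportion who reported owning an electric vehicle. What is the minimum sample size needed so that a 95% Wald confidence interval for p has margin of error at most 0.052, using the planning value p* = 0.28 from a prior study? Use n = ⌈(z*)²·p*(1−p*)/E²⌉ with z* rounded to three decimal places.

For 95% confidence, z* = 1.960.
p*(1−p*) = 0.2016.
Required n before rounding: 3.841600 × 0.2016 / 0.052² = 286.415.
Rounding up, n = 287.

n = 287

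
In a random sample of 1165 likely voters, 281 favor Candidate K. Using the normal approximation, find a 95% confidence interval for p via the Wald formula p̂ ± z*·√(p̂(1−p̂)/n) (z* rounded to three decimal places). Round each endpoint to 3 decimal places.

Sample proportion p̂ = 281/1165 = 0.24120.
Standard error of p̂: √(0.183023/1165) = √0.000157102 = 0.012534.
For 95% confidence, z* = 1.960.
Margin = 1.960·0.012534 = 0.02457.
Interval: 0.24120 ± 0.02457 → (0.217, 0.266).

(0.217, 0.266)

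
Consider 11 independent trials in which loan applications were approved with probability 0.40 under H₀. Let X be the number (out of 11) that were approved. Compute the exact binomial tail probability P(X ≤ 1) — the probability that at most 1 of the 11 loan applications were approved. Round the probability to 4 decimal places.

P = 0.0302

X ~ Binomial(n=11, p=0.40).
P(X ≤ 1) = C(11,0)·0.40^0·0.60^11 + C(11,1)·0.40^1·0.60^10.
= 0.003628 + 0.026605 = 0.0302.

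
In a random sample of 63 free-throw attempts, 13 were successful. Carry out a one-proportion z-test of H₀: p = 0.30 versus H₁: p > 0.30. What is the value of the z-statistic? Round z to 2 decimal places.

z = -1.62

The sample proportion is 13/63 = 0.20635.
SE₀ = √(0.30·0.70/63) = 0.057735.
Test statistic: z = -0.09365/0.057735 = -1.62.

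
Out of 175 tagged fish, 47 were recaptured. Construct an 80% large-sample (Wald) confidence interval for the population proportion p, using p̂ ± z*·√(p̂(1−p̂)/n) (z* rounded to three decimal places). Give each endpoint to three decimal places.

The sample proportion is 47/175 = 0.26857.
Standard error of p̂: √(0.196441/175) = √0.001122519 = 0.033504.
z* = 1.282 at the 80% level.
Margin = 1.282·0.033504 = 0.04295.
CI: 0.26857 ± 0.04295 = (0.226, 0.312).

(0.226, 0.312)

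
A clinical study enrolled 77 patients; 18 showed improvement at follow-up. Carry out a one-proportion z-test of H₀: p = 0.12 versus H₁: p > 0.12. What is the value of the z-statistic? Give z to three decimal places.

z = 3.072

With x = 18 successes in n = 77, p̂ = 0.23377.
SE₀ = √(0.12·0.88/77) = 0.037033.
Test statistic: z = 0.11377/0.037033 = 3.072.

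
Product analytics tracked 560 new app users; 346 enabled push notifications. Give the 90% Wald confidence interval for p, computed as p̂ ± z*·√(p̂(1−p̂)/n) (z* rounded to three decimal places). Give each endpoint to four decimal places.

p̂ = 346/560 = 0.61786.
Standard error of p̂: √(0.236110/560) = √0.000421624 = 0.020533.
The 90% critical value is z* = 1.645.
Margin = 1.645·0.020533 = 0.03378.
Interval: 0.61786 ± 0.03378 → (0.5841, 0.6516).

(0.5841, 0.6516)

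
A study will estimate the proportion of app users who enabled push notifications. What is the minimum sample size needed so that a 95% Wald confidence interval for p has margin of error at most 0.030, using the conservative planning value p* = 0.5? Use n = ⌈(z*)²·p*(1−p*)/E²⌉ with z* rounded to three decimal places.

The 95% critical value is z* = 1.960.
p*(1−p*) = 0.50·0.50 = 0.2500.
(z*)²·p*(1−p*)/E² = 3.841600·0.2500/0.000900 = 1067.111.
⌈1067.111⌉ = 1068.

n = 1068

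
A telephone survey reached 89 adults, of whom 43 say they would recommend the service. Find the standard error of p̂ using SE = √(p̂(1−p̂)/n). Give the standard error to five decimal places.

Sample proportion p̂ = 43/89 = 0.48315.
p̂(1−p̂) = 0.48315·0.51685 = 0.249716.
Dividing by n and taking the root: √0.002805798 = 0.05297.

SE = 0.05297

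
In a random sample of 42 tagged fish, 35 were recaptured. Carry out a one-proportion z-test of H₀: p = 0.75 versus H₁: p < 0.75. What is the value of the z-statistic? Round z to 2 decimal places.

z = 1.25

The sample proportion is 35/42 = 0.83333.
SE₀ = √(0.75·0.25/42) = 0.066815.
z = (0.83333 − 0.75)/0.066815 = 0.08333/0.066815 = 1.25.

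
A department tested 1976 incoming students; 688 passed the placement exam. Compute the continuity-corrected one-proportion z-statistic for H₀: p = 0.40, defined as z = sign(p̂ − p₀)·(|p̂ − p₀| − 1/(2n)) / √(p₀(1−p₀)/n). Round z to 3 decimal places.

Sample proportion p̂ = 688/1976 = 0.34818. p̂ − p₀ = -0.051822.
Continuity correction 1/(2n) = 1/3952 = 0.000253.
Corrected numerator: |-0.051822| − 0.000253 = 0.051569.
Under H₀, SE = √(p₀(1−p₀)/n) = √(0.40·0.60/1976) = √0.000121457 = 0.011021.
z = (−)0.051569/0.011021 = -4.679.

z = -4.679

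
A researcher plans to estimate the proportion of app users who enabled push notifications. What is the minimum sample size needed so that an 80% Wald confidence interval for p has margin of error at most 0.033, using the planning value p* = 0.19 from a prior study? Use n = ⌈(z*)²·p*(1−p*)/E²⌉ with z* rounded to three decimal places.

The 80% critical value is z* = 1.282.
p*(1−p*) = 0.1539.
Required n before rounding: 1.643524 × 0.1539 / 0.033² = 232.267.
⌈232.267⌉ = 233.

n = 233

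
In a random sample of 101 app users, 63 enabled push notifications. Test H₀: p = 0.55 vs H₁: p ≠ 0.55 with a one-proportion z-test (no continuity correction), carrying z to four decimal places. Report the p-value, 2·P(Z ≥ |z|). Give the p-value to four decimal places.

p-value = 0.1362

With x = 63 successes in n = 101, p̂ = 0.62376.
Null standard error: √(0.55·0.45/101) = √0.002450495 = 0.049502.
Test statistic (full precision, shown to 4 dp): z = (63/101 − 0.55)/SE₀ ≈ 1.4901.
From the standard normal, 2·P(Z ≥ |z|) = 0.1362.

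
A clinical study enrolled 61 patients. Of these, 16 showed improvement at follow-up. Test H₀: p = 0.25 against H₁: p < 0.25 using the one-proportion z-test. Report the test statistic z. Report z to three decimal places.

z = 0.222

With x = 16 successes in n = 61, p̂ = 0.26230.
Null standard error: √(0.25·0.75/61) = √0.003073770 = 0.055442.
z = (0.26230 − 0.25)/0.055442 = 0.01230/0.055442 = 0.222.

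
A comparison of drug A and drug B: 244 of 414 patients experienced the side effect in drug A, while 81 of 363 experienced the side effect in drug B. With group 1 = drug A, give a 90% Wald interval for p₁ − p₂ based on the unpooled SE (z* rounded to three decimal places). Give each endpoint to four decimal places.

p̂₁ = 0.58937, p̂₂ = 0.22314, so the observed difference is 0.36623.
Unpooled SE = √(p̂₁(1−p̂₁)/n₁ + p̂₂(1−p̂₂)/n₂) = √(0.000584572 + 0.000477545) = 0.032590.
The 90% critical value is z* = 1.645. Margin = 1.645·0.032590 = 0.05361.
CI: 0.36623 ± 0.05361 = (0.3126, 0.4198).

(0.3126, 0.4198)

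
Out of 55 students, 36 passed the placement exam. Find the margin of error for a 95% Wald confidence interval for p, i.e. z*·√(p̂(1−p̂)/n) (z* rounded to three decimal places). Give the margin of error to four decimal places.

Sample proportion p̂ = 36/55 = 0.65455.
SE(p̂) = √(0.65455·0.34545/55) = 0.064119.
For 95% confidence, z* = 1.960.
ME = 1.960·0.064119 = 0.1257.

ME = 0.1257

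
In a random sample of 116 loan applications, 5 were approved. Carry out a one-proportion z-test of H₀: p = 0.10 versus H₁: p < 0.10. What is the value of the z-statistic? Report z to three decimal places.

z = -2.043

With x = 5 successes in n = 116, p̂ = 0.04310.
SE₀ = √(0.10·0.90/116) = 0.027854.
Test statistic: z = -0.05690/0.027854 = -2.043.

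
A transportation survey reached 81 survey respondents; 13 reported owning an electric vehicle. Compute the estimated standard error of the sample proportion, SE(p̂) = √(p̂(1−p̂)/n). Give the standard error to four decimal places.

SE = 0.0408

The sample proportion is 13/81 = 0.16049.
p̂(1−p̂) = 0.134733.
SE = √(0.134733/81) = √0.001663370 = 0.0408.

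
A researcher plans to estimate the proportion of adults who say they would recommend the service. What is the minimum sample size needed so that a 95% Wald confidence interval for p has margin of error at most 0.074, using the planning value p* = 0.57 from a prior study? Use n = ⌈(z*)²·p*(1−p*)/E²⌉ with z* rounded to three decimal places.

n = 172

The 95% critical value is z* = 1.960.
p*(1−p*) = 0.57·0.43 = 0.2451.
(z*)²·p*(1−p*)/E² = 3.841600·0.2451/0.005476 = 171.946.
⌈171.946⌉ = 172.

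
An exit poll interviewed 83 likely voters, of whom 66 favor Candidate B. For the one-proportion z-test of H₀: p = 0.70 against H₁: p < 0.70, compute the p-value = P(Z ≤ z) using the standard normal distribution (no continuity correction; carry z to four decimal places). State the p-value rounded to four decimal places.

The sample proportion is 66/83 = 0.79518.
Under H₀, SE = √(p₀(1−p₀)/n) = √(0.70·0.30/83) = √0.002530120 = 0.050300.
z = (p̂ − p₀)/SE = (66/83 − 0.70)/0.050300 ≈ 1.8922.
p-value = P(Z ≤ z) with z = 1.8922 → 0.9708.

p-value = 0.9708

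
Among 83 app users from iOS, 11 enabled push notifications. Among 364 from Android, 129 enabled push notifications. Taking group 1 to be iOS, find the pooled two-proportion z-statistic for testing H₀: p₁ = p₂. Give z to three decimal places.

z = -3.933

p̂₁ = 11/83 = 0.13253, p̂₂ = 129/364 = 0.35440.
Pooling: p̂ = 140/447 = 0.31320.
Pooled SE = √[0.2151054·0.01479545] ≈ 0.056414.
z = (p̂₁ − p̂₂)/SE = (0.13253 − 0.35440)/0.056414 = -0.22187/0.056414 = -3.933.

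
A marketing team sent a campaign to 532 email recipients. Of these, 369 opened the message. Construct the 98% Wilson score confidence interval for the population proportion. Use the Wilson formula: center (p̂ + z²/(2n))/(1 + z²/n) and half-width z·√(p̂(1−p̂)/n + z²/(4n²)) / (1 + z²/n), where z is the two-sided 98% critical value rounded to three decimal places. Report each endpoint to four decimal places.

p̂ = 369/532 = 0.69361; z = 2.326, so z² = 5.410276.
1 + z²/n = 1.010170.
Center = (0.69361 + 0.005085)/1.010170 = 0.69166.
Radicand: p̂(1−p̂)/n + z²/(4n²) = 0.000399465 + 0.000004779 = 0.000404244.
Half-width = 2.326·√0.000404244/1.010170 = 0.04630.
CI: 0.69166 ± 0.04630 = (0.6454, 0.7380).

(0.6454, 0.7380)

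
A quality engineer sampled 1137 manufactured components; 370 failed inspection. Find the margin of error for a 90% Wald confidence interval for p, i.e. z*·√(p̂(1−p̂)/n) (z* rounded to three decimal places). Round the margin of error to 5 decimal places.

p̂ = 370/1137 = 0.32542.
Standard error of p̂: √(0.219521/1137) = √0.000193070 = 0.013895.
For 90% confidence, z* = 1.645.
Margin of error = z*·SE = 1.645 × 0.013895 = 0.02286.

ME = 0.02286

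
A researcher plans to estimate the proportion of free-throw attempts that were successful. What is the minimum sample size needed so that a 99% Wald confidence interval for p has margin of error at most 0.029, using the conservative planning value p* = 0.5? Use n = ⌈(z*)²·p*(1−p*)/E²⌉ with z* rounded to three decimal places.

z* = 2.576 at the 99% level.
p*(1−p*) = 0.2500.
Required n before rounding: 6.635776 × 0.2500 / 0.029² = 1972.585.
Rounding up, n = 1973.

n = 1973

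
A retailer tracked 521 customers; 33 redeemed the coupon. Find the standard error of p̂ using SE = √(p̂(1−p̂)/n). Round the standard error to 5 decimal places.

p̂ = 33/521 = 0.06334.
p̂(1−p̂) = 0.06334·0.93666 = 0.059328.
SE = √(0.059328/521) = √0.000113873 = 0.01067.

SE = 0.01067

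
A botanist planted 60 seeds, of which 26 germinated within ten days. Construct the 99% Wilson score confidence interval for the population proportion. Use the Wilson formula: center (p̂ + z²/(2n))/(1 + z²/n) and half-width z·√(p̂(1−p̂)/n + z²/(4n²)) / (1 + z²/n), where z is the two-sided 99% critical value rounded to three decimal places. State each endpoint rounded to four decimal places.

(0.2835, 0.5965)

Here p̂ = 26/60 = 0.43333 and z = 2.576 (z² = 6.635776).
Denominator 1 + z²/n = 1 + 6.635776/60 = 1.110596.
Adjusted center: (0.43333 + z²/(2n))/1.110596 = 0.43997.
Radicand: p̂(1−p̂)/n + z²/(4n²) = 0.004092593 + 0.000460818 = 0.004553411.
Half-width = 2.576·√0.004553411/1.110596 = 0.15652.
CI: 0.43997 ± 0.15652 = (0.2835, 0.5965).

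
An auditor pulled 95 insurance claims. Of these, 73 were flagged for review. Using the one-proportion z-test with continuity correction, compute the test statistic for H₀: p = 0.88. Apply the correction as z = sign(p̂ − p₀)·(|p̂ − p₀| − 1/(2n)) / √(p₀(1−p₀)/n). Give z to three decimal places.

z = -3.189

With x = 73 successes in n = 95, p̂ = 0.76842. p̂ − p₀ = -0.111579.
1/(2n) = 0.005263.
Corrected numerator: |-0.111579| − 0.005263 = 0.106316.
Under H₀, SE = √(p₀(1−p₀)/n) = √(0.88·0.12/95) = √0.001111579 = 0.033340.
z = −0.106316/0.033340 = -3.189.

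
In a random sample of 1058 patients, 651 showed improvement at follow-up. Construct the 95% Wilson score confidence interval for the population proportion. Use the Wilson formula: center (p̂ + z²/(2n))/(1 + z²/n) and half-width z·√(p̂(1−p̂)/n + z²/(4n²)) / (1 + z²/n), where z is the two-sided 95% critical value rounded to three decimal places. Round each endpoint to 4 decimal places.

(0.5856, 0.6442)

Here p̂ = 651/1058 = 0.61531 and z = 1.960 (z² = 3.841600).
1 + z²/n = 1.003631.
Center = (0.61531 + 0.001816)/1.003631 = 0.61489.
Radicand: p̂(1−p̂)/n + z²/(4n²) = 0.000223727 + 0.000000858 = 0.000224585.
Half-width = 1.960·√0.000224585/1.003631 = 0.02927.
CI: 0.61489 ± 0.02927 = (0.5856, 0.6442).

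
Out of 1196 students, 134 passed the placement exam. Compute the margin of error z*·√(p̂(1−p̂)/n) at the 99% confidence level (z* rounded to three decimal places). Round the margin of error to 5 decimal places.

ME = 0.02349

p̂ = 134/1196 = 0.11204.
SE = √(p̂(1−p̂)/n) = √(0.099487/1196) = 0.009120.
z* = 2.576 at the 99% level.
Margin of error = z*·SE = 2.576 × 0.009120 = 0.02349.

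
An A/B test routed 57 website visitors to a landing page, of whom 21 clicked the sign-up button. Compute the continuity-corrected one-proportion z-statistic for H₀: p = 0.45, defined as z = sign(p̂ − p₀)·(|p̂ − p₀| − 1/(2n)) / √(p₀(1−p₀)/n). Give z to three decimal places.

z = -1.105

p̂ = 21/57 = 0.36842. p̂ − p₀ = -0.081579.
1/(2n) = 0.008772.
Corrected numerator: |-0.081579| − 0.008772 = 0.072807.
SE₀ = √(0.45·0.55/57) = 0.065895.
z = (−)0.072807/0.065895 = -1.105.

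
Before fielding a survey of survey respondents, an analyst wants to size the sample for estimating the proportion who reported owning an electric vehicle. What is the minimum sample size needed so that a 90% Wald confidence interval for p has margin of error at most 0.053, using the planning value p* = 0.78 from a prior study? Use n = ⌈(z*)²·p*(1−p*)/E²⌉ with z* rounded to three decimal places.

n = 166

For 90% confidence, z* = 1.645.
p*(1−p*) = 0.1716.
Required n before rounding: 2.706025 × 0.1716 / 0.053² = 165.309.
⌈165.309⌉ = 166.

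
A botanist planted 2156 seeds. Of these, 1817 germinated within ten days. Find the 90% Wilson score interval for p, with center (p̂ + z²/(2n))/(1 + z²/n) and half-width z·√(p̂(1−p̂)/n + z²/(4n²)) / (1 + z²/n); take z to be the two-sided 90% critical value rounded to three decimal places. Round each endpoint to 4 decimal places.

(0.8294, 0.8552)

Here p̂ = 1817/2156 = 0.84276 and z = 1.645 (z² = 2.706025).
1 + z²/n = 1.001255.
Center = (0.84276 + 0.000628)/1.001255 = 0.84233.
Radicand: p̂(1−p̂)/n + z²/(4n²) = 0.000061462 + 0.000000146 = 0.000061608.
Half-width = z·√(radicand)/denom = 1.645·0.007849/1.001255 = 0.01290.
CI: 0.84233 ± 0.01290 = (0.8294, 0.8552).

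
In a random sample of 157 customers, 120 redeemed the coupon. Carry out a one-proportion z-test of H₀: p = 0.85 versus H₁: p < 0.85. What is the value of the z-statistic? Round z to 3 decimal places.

Sample proportion p̂ = 120/157 = 0.76433.
SE₀ = √(0.85·0.15/157) = 0.028497.
z = (0.76433 − 0.85)/0.028497 = -0.08567/0.028497 = -3.006.

z = -3.006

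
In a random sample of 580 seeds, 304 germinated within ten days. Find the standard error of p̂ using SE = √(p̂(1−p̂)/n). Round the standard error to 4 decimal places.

SE = 0.0207

p̂ = 304/580 = 0.52414.
p̂(1−p̂) = 0.249417.
Dividing by n and taking the root: √0.000430029 = 0.0207.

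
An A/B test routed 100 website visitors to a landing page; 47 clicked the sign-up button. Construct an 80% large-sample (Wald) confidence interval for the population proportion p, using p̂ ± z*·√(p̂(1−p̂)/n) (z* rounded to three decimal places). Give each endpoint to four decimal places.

The sample proportion is 47/100 = 0.47000.
Standard error of p̂: √(0.249100/100) = √0.002491000 = 0.049910.
z* = 1.282 at the 80% level.
Margin of error: 1.282 × 0.049910 = 0.06398.
So the interval runs from 0.4060 to 0.5340.

(0.4060, 0.5340)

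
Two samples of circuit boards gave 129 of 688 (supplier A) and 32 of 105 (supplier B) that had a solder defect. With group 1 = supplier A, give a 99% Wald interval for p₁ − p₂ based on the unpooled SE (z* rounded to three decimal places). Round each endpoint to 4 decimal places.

(-0.2392, 0.0046)

p̂₁ = 0.18750, p̂₂ = 0.30476, so the observed difference is -0.11726.
SE = √(0.000221430 + 0.002017925) = √0.002239355 = 0.047322.
For 99% confidence, z* = 2.576. Margin = 2.576·0.047322 = 0.12190.
Interval: -0.11726 ± 0.12190 → (-0.2392, 0.0046).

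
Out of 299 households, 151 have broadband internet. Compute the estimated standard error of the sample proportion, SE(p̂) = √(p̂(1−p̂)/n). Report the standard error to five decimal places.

SE = 0.02891

Sample proportion p̂ = 151/299 = 0.50502.
p̂(1−p̂) = 0.249975.
SE = √(0.249975/299) = √0.000836037 = 0.02891.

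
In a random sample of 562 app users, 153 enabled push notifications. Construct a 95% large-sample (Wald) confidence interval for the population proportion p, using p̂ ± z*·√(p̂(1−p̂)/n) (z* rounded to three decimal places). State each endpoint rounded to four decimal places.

With x = 153 successes in n = 562, p̂ = 0.27224.
Standard error of p̂: √(0.198126/562) = √0.000352538 = 0.018776.
For 95% confidence, z* = 1.960.
Margin = 1.960·0.018776 = 0.03680.
Interval: 0.27224 ± 0.03680 → (0.2354, 0.3090).

(0.2354, 0.3090)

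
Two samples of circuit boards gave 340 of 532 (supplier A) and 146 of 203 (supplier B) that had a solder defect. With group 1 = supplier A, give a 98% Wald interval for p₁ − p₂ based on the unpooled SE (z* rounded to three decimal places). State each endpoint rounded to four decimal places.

p̂₁ = 0.63910, p̂₂ = 0.71921, so the observed difference is -0.08011.
Unpooled SE = √(p̂₁(1−p̂₁)/n₁ + p̂₂(1−p̂₂)/n₂) = √(0.000433556 + 0.000994809) = 0.037794.
The 98% critical value is z* = 2.326. Margin = 2.326·0.037794 = 0.08791.
So the interval runs from -0.1680 to 0.0078.

(-0.1680, 0.0078)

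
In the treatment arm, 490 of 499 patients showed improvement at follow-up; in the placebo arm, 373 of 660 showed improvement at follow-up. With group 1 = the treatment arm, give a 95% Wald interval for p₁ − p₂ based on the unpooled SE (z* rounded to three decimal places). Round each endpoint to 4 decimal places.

p̂₁ = 0.98196, p̂₂ = 0.56515, so the observed difference is 0.41681.
SE = √(0.000035493 + 0.000372356) = √0.000407849 = 0.020195.
The 95% critical value is z* = 1.960. Margin = 1.960·0.020195 = 0.03958.
So the interval runs from 0.3772 to 0.4564.

(0.3772, 0.4564)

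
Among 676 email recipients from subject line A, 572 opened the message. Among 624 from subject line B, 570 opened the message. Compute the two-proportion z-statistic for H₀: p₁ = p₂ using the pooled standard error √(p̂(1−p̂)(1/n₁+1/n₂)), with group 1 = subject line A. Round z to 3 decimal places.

z = -3.711

p̂₁ = 572/676 = 0.84615, p̂₂ = 570/624 = 0.91346.
Pooling: p̂ = 1142/1300 = 0.87846.
SE = √[p̂(1−p̂)(1/n₁+1/n₂)] = √[0.87846·0.12154·(1/676+1/624)] ≈ 0.018139.
z = -0.06731/0.018139 = -3.711.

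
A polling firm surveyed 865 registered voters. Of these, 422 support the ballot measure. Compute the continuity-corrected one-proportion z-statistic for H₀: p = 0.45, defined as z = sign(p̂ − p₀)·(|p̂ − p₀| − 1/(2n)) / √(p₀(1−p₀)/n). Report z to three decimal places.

With x = 422 successes in n = 865, p̂ = 0.48786. p̂ − p₀ = 0.037861.
1/(2n) = 0.000578.
Corrected numerator: |0.037861| − 0.000578 = 0.037283.
SE₀ = √(0.45·0.55/865) = 0.016915.
z = +0.037283/0.016915 = 2.204.

z = 2.204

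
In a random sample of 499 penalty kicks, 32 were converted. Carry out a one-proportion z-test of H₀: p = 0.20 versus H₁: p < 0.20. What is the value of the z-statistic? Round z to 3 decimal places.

z = -7.588

p̂ = 32/499 = 0.06413.
Under H₀, SE = √(p₀(1−p₀)/n) = √(0.20·0.80/499) = √0.000320641 = 0.017906.
z = (p̂ − p₀)/SE = (0.06413 − 0.20)/0.017906 = -7.588.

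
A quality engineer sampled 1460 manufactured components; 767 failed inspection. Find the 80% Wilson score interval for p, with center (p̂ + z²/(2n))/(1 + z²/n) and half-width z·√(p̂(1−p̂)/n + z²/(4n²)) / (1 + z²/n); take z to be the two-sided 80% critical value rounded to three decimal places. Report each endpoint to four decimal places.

(0.5086, 0.5421)

Here p̂ = 767/1460 = 0.52534 and z = 1.282 (z² = 1.643524).
Denominator 1 + z²/n = 1 + 1.643524/1460 = 1.001126.
Center = (0.52534 + 0.000563)/1.001126 = 0.52531.
Radicand: p̂(1−p̂)/n + z²/(4n²) = 0.000170793 + 0.000000193 = 0.000170986.
Half-width = 1.282·√0.000170986/1.001126 = 0.01674.
So the interval runs from 0.5086 to 0.5421.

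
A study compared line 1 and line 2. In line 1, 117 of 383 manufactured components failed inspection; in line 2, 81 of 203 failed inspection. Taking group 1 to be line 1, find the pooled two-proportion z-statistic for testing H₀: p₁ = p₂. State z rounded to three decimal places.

z = -2.278

Sample proportions: p̂₁ = 117/383 = 0.30548 and p̂₂ = 81/203 = 0.39901.
Pooled p̂ = (117+81)/(383+203) = 198/586 = 0.33788.
Pooled SE = √[0.2237184·0.00753707] ≈ 0.041063.
z = (p̂₁ − p̂₂)/SE = (0.30548 − 0.39901)/0.041063 = -0.09353/0.041063 = -2.278.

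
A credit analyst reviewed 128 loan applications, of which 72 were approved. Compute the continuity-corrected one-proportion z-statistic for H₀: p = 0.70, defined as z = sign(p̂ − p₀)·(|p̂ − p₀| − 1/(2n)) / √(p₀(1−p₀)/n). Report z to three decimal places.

z = -3.298

With x = 72 successes in n = 128, p̂ = 0.56250. p̂ − p₀ = -0.137500.
1/(2n) = 0.003906.
Corrected numerator: |-0.137500| − 0.003906 = 0.133594.
Under H₀, SE = √(p₀(1−p₀)/n) = √(0.70·0.30/128) = √0.001640625 = 0.040505.
z = (−)0.133594/0.040505 = -3.298.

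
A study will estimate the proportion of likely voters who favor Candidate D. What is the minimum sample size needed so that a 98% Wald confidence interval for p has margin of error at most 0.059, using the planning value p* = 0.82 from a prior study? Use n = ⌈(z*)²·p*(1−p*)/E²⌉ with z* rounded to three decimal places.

n = 230

The 98% critical value is z* = 2.326.
p*(1−p*) = 0.82·0.18 = 0.1476.
(z*)²·p*(1−p*)/E² = 5.410276·0.1476/0.003481 = 229.404.
⌈229.404⌉ = 230.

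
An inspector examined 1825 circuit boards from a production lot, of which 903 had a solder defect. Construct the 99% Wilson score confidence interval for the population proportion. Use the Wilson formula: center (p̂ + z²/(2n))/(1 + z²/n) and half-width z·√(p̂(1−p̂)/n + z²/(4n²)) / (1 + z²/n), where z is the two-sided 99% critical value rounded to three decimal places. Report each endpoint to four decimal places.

(0.4647, 0.5249)

Here p̂ = 903/1825 = 0.49479 and z = 2.576 (z² = 6.635776).
Denominator 1 + z²/n = 1 + 6.635776/1825 = 1.003636.
Center = (0.49479 + 0.001818)/1.003636 = 0.49481.
Radicand: p̂(1−p̂)/n + z²/(4n²) = 0.000136971 + 0.000000498 = 0.000137469.
Half-width = 2.576·√0.000137469/1.003636 = 0.03009.
So the interval runs from 0.4647 to 0.5249.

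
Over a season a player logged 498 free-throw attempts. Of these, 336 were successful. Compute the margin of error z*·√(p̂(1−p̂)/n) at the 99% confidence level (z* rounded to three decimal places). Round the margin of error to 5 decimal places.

ME = 0.05408

The sample proportion is 336/498 = 0.67470.
SE(p̂) = √(0.67470·0.32530/498) = 0.020993.
For 99% confidence, z* = 2.576.
ME = 2.576·0.020993 = 0.05408.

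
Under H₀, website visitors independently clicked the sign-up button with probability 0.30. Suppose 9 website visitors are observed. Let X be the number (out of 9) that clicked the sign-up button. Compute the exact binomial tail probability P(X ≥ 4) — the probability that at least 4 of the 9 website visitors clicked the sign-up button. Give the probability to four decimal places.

P = 0.2703

X is binomial with n = 9 and p = 0.30.
P(X ≥ 4) = Σ_{j=4}^{9} C(9,j)·0.30^j·0.70^{9−j}.
= 0.171532 + 0.073514 + 0.021004 + 0.003858 + 0.000413 + 0.000020 = 0.2703.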